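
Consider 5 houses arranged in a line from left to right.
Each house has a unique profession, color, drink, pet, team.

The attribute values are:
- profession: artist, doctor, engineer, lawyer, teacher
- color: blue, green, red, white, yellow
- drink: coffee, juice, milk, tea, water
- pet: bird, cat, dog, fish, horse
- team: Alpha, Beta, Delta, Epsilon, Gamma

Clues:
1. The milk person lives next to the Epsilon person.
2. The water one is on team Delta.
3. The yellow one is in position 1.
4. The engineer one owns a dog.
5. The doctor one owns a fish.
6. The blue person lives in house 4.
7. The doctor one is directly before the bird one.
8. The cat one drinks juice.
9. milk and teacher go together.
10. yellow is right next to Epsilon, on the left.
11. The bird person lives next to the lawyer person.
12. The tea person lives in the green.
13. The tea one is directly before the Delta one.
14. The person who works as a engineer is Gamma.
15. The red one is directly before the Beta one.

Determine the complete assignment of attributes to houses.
Solution:

House | Profession | Color | Drink | Pet | Team
-----------------------------------------------
  1   | teacher | yellow | milk | horse | Alpha
  2   | doctor | green | tea | fish | Epsilon
  3   | artist | red | water | bird | Delta
  4   | lawyer | blue | juice | cat | Beta
  5   | engineer | white | coffee | dog | Gamma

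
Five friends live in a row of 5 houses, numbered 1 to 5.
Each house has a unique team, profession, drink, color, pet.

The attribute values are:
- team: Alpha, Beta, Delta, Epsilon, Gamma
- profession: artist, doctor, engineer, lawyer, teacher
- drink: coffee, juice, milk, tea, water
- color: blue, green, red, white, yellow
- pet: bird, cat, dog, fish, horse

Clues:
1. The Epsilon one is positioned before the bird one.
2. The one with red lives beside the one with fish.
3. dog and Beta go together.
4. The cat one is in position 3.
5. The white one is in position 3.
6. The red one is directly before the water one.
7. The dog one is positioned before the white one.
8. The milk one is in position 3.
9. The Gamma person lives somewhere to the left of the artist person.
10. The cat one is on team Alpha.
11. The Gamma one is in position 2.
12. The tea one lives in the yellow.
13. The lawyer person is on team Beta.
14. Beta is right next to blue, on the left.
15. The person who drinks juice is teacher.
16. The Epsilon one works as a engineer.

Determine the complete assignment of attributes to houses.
Solution:

House | Team | Profession | Drink | Color | Pet
-----------------------------------------------
  1   | Beta | lawyer | coffee | red | dog
  2   | Gamma | doctor | water | blue | fish
  3   | Alpha | artist | milk | white | cat
  4   | Epsilon | engineer | tea | yellow | horse
  5   | Delta | teacher | juice | green | bird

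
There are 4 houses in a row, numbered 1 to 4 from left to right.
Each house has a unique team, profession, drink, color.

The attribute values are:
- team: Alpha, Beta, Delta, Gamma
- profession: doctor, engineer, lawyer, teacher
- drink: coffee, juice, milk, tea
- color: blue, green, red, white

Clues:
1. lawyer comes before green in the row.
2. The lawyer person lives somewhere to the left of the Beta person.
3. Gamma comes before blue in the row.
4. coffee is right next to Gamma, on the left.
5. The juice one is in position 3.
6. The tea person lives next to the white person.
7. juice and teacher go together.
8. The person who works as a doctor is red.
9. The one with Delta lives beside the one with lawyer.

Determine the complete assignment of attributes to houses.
Solution:

House | Team | Profession | Drink | Color
-----------------------------------------
  1   | Delta | doctor | tea | red
  2   | Alpha | lawyer | coffee | white
  3   | Gamma | teacher | juice | green
  4   | Beta | engineer | milk | blue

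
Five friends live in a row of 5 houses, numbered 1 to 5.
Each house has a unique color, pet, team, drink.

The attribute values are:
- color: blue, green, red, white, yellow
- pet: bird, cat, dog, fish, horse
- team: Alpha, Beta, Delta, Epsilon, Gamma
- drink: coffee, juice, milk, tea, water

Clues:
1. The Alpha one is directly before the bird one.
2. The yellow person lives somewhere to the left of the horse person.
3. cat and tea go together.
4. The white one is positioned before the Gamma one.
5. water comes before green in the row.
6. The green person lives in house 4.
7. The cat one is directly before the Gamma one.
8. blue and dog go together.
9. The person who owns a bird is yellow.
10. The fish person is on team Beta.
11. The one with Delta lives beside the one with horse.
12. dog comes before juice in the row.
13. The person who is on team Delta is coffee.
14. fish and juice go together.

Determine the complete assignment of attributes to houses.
Solution:

House | Color | Pet | Team | Drink
----------------------------------
  1   | white | cat | Alpha | tea
  2   | yellow | bird | Gamma | water
  3   | blue | dog | Delta | coffee
  4   | green | horse | Epsilon | milk
  5   | red | fish | Beta | juice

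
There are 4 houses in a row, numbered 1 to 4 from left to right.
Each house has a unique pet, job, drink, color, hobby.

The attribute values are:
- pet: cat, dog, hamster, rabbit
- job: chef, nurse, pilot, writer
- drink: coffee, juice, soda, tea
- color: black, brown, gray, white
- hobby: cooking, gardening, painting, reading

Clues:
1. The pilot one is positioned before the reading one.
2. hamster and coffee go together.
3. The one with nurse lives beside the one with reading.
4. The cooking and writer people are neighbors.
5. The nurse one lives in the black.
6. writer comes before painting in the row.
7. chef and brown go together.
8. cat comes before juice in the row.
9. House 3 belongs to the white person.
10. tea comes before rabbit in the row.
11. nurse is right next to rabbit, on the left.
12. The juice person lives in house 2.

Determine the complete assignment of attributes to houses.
Solution:

House | Pet | Job | Drink | Color | Hobby
-----------------------------------------
  1   | cat | pilot | tea | gray | gardening
  2   | dog | nurse | juice | black | cooking
  3   | rabbit | writer | soda | white | reading
  4   | hamster | chef | coffee | brown | painting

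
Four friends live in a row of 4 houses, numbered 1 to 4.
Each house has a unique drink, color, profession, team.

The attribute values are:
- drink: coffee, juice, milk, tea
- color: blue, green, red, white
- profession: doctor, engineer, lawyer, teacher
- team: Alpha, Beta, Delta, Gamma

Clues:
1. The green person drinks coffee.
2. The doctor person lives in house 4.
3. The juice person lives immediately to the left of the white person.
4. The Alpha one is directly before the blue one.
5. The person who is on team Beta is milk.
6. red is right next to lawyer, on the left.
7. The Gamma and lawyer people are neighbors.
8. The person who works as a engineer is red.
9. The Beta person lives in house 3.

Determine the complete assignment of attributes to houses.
Solution:

House | Drink | Color | Profession | Team
-----------------------------------------
  1   | juice | red | engineer | Gamma
  2   | tea | white | lawyer | Alpha
  3   | milk | blue | teacher | Beta
  4   | coffee | green | doctor | Delta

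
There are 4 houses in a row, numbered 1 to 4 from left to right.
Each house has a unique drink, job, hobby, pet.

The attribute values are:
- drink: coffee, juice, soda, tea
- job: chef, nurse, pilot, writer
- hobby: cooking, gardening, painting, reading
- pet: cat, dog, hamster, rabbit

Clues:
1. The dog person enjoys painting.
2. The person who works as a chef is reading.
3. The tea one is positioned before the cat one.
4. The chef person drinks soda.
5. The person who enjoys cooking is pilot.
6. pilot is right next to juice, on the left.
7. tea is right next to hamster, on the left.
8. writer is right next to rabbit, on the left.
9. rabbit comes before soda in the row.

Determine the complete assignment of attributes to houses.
Solution:

House | Drink | Job | Hobby | Pet
---------------------------------
  1   | coffee | writer | painting | dog
  2   | tea | pilot | cooking | rabbit
  3   | juice | nurse | gardening | hamster
  4   | soda | chef | reading | cat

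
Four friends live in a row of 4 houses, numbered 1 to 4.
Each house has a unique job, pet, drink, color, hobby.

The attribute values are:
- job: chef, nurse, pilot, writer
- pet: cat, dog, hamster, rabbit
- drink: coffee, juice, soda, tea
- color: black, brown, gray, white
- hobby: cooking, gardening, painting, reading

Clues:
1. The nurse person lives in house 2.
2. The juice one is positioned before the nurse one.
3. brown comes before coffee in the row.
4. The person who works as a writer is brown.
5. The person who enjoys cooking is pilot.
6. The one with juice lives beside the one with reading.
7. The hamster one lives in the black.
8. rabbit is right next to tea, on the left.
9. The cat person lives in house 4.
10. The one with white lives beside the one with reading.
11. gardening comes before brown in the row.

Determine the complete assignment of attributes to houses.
Solution:

House | Job | Pet | Drink | Color | Hobby
-----------------------------------------
  1   | chef | rabbit | juice | white | gardening
  2   | nurse | hamster | tea | black | reading
  3   | writer | dog | soda | brown | painting
  4   | pilot | cat | coffee | gray | cooking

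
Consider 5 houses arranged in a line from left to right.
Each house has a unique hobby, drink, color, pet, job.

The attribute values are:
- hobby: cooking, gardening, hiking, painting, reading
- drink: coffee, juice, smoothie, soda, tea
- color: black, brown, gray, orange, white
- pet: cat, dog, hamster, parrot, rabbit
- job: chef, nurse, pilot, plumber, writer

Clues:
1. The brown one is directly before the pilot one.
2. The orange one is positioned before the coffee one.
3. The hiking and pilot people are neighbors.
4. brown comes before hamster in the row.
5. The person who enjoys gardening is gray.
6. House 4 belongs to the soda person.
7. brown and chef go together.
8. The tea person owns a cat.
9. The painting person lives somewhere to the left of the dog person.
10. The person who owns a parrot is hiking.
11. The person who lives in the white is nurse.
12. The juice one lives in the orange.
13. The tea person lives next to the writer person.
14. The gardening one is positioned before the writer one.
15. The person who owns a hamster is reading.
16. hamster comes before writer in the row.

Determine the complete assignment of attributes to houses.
Solution:

House | Hobby | Drink | Color | Pet | Job
-----------------------------------------
  1   | hiking | smoothie | brown | parrot | chef
  2   | reading | juice | orange | hamster | pilot
  3   | gardening | tea | gray | cat | plumber
  4   | painting | soda | black | rabbit | writer
  5   | cooking | coffee | white | dog | nurse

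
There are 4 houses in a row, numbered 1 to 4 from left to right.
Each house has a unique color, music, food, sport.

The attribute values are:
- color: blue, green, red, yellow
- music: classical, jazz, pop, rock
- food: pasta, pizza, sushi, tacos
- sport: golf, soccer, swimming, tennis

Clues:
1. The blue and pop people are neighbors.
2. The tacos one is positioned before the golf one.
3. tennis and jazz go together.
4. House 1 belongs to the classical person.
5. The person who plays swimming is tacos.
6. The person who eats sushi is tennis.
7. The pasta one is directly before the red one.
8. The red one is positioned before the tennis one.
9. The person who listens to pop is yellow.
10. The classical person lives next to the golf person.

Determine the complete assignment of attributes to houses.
Solution:

House | Color | Music | Food | Sport
------------------------------------
  1   | blue | classical | tacos | swimming
  2   | yellow | pop | pasta | golf
  3   | red | rock | pizza | soccer
  4   | green | jazz | sushi | tennis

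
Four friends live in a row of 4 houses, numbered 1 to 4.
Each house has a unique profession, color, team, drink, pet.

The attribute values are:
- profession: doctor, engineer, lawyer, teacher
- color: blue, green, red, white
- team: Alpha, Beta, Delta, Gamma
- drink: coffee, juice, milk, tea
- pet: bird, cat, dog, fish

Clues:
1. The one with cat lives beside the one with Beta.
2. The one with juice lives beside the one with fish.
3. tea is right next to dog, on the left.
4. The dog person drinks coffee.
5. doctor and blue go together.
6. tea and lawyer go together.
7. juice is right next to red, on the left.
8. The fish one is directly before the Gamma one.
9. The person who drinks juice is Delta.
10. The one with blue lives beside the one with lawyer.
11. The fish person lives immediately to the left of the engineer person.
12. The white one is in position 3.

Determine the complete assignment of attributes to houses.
Solution:

House | Profession | Color | Team | Drink | Pet
-----------------------------------------------
  1   | doctor | blue | Delta | juice | cat
  2   | lawyer | red | Beta | tea | fish
  3   | engineer | white | Gamma | coffee | dog
  4   | teacher | green | Alpha | milk | bird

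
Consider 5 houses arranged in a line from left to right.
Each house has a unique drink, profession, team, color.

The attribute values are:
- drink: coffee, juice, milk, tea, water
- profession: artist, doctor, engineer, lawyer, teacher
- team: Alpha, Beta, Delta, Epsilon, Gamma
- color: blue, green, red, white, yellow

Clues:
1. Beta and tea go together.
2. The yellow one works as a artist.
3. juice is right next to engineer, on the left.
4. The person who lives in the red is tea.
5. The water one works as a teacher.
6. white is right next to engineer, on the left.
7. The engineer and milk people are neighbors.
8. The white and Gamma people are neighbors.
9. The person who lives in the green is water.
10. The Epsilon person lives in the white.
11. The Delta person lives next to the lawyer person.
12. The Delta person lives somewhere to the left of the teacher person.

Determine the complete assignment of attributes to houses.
Solution:

House | Drink | Profession | Team | Color
-----------------------------------------
  1   | juice | doctor | Epsilon | white
  2   | coffee | engineer | Gamma | blue
  3   | milk | artist | Delta | yellow
  4   | tea | lawyer | Beta | red
  5   | water | teacher | Alpha | green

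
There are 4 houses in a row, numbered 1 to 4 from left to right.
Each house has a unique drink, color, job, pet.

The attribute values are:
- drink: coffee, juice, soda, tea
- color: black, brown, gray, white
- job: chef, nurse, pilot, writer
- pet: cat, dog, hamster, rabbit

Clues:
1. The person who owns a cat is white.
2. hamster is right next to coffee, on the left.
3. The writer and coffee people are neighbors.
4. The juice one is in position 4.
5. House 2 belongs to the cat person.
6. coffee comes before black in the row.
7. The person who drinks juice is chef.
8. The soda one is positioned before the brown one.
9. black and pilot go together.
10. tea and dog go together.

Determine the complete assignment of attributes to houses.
Solution:

House | Drink | Color | Job | Pet
---------------------------------
  1   | soda | gray | writer | hamster
  2   | coffee | white | nurse | cat
  3   | tea | black | pilot | dog
  4   | juice | brown | chef | rabbit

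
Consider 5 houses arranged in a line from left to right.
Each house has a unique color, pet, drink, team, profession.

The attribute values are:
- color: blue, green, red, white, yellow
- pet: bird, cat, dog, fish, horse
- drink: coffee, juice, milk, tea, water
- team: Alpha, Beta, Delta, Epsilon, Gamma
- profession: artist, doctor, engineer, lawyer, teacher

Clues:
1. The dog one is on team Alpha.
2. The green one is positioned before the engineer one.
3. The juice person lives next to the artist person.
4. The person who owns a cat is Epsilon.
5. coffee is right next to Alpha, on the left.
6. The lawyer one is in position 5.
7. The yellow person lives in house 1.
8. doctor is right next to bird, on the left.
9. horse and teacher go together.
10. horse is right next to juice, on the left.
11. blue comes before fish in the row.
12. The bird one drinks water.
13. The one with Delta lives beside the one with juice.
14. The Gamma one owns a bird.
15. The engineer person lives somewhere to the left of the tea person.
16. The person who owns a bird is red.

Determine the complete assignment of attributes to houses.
Solution:

House | Color | Pet | Drink | Team | Profession
-----------------------------------------------
  1   | yellow | horse | coffee | Delta | teacher
  2   | green | dog | juice | Alpha | doctor
  3   | red | bird | water | Gamma | artist
  4   | blue | cat | milk | Epsilon | engineer
  5   | white | fish | tea | Beta | lawyer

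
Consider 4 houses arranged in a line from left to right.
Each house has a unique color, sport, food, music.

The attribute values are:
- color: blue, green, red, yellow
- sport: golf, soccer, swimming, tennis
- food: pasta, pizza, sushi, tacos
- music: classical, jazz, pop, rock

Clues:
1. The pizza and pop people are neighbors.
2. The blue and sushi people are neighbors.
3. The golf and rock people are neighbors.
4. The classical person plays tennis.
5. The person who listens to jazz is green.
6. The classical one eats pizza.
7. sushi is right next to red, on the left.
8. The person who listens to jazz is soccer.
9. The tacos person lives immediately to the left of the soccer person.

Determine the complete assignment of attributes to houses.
Solution:

House | Color | Sport | Food | Music
------------------------------------
  1   | blue | tennis | pizza | classical
  2   | yellow | golf | sushi | pop
  3   | red | swimming | tacos | rock
  4   | green | soccer | pasta | jazz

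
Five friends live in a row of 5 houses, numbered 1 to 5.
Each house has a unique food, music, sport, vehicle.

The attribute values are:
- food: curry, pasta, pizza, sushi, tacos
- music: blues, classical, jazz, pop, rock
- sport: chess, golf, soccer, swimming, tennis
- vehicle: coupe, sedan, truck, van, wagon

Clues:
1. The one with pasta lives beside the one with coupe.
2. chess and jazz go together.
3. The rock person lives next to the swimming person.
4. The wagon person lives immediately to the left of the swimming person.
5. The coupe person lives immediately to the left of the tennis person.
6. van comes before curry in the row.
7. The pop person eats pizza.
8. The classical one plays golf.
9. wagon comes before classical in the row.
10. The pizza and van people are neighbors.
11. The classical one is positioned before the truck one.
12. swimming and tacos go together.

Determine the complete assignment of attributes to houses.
Solution:

House | Food | Music | Sport | Vehicle
--------------------------------------
  1   | pasta | rock | soccer | wagon
  2   | tacos | blues | swimming | coupe
  3   | pizza | pop | tennis | sedan
  4   | sushi | classical | golf | van
  5   | curry | jazz | chess | truck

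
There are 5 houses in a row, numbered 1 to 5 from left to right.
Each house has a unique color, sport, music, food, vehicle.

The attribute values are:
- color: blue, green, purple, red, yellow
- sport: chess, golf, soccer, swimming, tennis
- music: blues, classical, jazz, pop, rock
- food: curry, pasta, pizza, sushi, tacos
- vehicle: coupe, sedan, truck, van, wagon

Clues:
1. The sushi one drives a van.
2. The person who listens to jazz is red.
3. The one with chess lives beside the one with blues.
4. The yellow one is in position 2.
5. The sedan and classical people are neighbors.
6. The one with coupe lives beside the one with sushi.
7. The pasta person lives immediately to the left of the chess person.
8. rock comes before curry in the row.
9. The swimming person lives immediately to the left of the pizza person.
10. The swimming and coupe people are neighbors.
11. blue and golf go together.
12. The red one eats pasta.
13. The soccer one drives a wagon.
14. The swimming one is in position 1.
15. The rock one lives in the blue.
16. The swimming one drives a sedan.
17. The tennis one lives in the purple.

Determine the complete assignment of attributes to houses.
Solution:

House | Color | Sport | Music | Food | Vehicle
----------------------------------------------
  1   | red | swimming | jazz | pasta | sedan
  2   | yellow | chess | classical | pizza | coupe
  3   | purple | tennis | blues | sushi | van
  4   | blue | golf | rock | tacos | truck
  5   | green | soccer | pop | curry | wagon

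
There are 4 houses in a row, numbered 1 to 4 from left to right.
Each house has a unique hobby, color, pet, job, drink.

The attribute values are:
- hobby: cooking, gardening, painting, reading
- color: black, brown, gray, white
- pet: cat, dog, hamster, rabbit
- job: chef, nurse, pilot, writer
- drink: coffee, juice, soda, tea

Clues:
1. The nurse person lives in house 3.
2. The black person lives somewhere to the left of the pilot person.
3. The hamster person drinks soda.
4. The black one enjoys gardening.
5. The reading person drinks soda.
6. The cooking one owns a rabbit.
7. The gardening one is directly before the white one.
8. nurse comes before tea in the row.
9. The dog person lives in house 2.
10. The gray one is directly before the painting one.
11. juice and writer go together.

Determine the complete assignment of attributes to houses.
Solution:

House | Hobby | Color | Pet | Job | Drink
-----------------------------------------
  1   | reading | gray | hamster | chef | soda
  2   | painting | brown | dog | writer | juice
  3   | gardening | black | cat | nurse | coffee
  4   | cooking | white | rabbit | pilot | tea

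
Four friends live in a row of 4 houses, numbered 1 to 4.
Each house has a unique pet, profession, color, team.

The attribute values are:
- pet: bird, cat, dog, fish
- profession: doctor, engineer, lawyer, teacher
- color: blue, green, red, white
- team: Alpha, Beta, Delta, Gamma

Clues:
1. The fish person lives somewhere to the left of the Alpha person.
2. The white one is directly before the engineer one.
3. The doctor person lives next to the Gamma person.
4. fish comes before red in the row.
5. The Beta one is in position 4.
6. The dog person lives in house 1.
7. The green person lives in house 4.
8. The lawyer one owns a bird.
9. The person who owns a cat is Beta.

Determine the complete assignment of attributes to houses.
Solution:

House | Pet | Profession | Color | Team
---------------------------------------
  1   | dog | doctor | white | Delta
  2   | fish | engineer | blue | Gamma
  3   | bird | lawyer | red | Alpha
  4   | cat | teacher | green | Beta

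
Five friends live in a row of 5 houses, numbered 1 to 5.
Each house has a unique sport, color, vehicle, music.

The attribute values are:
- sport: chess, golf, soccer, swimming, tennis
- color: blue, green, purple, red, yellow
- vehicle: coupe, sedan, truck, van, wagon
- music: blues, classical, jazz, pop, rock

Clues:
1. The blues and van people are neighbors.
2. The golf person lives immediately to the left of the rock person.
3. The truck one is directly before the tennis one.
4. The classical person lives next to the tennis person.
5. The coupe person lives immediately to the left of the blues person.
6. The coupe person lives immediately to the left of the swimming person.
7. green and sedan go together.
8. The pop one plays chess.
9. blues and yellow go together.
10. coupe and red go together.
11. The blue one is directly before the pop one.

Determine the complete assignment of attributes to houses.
Solution:

House | Sport | Color | Vehicle | Music
---------------------------------------
  1   | golf | purple | truck | classical
  2   | tennis | red | coupe | rock
  3   | swimming | yellow | wagon | blues
  4   | soccer | blue | van | jazz
  5   | chess | green | sedan | pop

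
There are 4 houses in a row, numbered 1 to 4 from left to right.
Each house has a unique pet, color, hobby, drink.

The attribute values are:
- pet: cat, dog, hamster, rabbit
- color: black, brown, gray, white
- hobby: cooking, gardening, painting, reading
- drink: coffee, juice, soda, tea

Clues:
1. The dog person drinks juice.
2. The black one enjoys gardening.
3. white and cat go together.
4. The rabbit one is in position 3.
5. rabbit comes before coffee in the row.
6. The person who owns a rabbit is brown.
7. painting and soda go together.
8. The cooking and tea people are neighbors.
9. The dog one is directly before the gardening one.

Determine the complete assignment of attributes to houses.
Solution:

House | Pet | Color | Hobby | Drink
-----------------------------------
  1   | dog | gray | cooking | juice
  2   | hamster | black | gardening | tea
  3   | rabbit | brown | painting | soda
  4   | cat | white | reading | coffee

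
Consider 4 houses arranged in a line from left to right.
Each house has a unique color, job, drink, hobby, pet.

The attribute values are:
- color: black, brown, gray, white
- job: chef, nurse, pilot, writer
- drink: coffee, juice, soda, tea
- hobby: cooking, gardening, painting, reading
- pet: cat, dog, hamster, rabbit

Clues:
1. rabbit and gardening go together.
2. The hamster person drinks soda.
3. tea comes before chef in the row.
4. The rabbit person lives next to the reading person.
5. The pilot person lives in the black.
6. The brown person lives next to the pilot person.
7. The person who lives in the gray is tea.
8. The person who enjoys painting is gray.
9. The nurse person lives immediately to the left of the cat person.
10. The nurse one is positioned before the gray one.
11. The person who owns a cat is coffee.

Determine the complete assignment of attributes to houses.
Solution:

House | Color | Job | Drink | Hobby | Pet
-----------------------------------------
  1   | brown | nurse | juice | gardening | rabbit
  2   | black | pilot | coffee | reading | cat
  3   | gray | writer | tea | painting | dog
  4   | white | chef | soda | cooking | hamster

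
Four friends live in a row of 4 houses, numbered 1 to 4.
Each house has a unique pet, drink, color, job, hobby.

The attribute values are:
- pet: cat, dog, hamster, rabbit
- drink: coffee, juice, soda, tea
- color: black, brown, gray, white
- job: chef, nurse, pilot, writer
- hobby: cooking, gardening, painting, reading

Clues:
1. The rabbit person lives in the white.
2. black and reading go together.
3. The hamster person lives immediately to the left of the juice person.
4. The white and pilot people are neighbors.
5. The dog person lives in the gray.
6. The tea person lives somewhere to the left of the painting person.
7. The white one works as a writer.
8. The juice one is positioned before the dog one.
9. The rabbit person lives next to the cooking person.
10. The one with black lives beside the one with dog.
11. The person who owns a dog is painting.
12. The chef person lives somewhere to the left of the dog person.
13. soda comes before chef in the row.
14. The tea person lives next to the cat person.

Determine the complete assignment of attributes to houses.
Solution:

House | Pet | Drink | Color | Job | Hobby
-----------------------------------------
  1   | rabbit | soda | white | writer | gardening
  2   | hamster | tea | brown | pilot | cooking
  3   | cat | juice | black | chef | reading
  4   | dog | coffee | gray | nurse | painting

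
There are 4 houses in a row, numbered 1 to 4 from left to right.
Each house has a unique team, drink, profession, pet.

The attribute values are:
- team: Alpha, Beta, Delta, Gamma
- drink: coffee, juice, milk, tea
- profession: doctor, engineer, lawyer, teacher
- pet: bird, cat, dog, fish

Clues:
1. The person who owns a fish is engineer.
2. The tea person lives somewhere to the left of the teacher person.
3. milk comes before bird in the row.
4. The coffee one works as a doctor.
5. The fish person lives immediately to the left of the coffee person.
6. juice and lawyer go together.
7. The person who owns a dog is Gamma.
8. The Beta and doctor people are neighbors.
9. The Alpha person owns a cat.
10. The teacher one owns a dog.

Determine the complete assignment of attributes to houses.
Solution:

House | Team | Drink | Profession | Pet
---------------------------------------
  1   | Beta | tea | engineer | fish
  2   | Alpha | coffee | doctor | cat
  3   | Gamma | milk | teacher | dog
  4   | Delta | juice | lawyer | bird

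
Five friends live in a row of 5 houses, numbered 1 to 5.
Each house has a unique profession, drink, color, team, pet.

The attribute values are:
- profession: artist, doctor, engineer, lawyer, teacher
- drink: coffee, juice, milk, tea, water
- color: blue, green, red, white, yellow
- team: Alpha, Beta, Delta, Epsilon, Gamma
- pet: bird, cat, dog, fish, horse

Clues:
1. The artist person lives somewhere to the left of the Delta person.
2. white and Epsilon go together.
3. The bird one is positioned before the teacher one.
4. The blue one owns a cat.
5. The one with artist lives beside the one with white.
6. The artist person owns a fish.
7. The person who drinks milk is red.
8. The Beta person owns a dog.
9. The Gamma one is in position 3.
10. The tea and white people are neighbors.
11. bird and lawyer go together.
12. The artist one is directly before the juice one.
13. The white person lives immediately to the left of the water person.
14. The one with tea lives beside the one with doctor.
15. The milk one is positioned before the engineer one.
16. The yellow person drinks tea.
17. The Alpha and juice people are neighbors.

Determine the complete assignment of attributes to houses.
Solution:

House | Profession | Drink | Color | Team | Pet
-----------------------------------------------
  1   | artist | tea | yellow | Alpha | fish
  2   | doctor | juice | white | Epsilon | horse
  3   | lawyer | water | green | Gamma | bird
  4   | teacher | milk | red | Beta | dog
  5   | engineer | coffee | blue | Delta | cat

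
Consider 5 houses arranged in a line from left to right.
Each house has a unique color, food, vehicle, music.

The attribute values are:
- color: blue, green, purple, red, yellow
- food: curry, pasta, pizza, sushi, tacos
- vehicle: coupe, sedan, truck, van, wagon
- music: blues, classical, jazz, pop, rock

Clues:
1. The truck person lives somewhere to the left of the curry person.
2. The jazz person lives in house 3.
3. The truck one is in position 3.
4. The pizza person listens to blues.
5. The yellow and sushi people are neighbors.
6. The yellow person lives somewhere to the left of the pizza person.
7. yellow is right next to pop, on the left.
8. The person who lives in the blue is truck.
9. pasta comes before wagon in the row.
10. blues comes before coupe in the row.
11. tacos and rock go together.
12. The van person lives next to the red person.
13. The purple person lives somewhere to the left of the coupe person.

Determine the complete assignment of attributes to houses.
Solution:

House | Color | Food | Vehicle | Music
--------------------------------------
  1   | yellow | tacos | van | rock
  2   | red | sushi | sedan | pop
  3   | blue | pasta | truck | jazz
  4   | purple | pizza | wagon | blues
  5   | green | curry | coupe | classical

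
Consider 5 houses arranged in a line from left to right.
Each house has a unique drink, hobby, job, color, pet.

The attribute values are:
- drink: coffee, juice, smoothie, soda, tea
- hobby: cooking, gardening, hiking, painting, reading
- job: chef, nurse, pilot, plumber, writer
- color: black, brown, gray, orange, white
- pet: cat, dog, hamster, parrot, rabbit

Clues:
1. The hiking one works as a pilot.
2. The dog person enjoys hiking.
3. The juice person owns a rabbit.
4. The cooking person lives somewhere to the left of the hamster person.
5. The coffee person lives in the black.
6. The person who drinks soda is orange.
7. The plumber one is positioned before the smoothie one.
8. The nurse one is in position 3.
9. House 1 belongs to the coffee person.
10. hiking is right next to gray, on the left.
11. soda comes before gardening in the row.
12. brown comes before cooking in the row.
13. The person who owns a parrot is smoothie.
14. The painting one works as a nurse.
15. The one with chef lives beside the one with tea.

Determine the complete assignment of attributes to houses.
Solution:

House | Drink | Hobby | Job | Color | Pet
-----------------------------------------
  1   | coffee | hiking | pilot | black | dog
  2   | juice | reading | plumber | gray | rabbit
  3   | smoothie | painting | nurse | brown | parrot
  4   | soda | cooking | chef | orange | cat
  5   | tea | gardening | writer | white | hamster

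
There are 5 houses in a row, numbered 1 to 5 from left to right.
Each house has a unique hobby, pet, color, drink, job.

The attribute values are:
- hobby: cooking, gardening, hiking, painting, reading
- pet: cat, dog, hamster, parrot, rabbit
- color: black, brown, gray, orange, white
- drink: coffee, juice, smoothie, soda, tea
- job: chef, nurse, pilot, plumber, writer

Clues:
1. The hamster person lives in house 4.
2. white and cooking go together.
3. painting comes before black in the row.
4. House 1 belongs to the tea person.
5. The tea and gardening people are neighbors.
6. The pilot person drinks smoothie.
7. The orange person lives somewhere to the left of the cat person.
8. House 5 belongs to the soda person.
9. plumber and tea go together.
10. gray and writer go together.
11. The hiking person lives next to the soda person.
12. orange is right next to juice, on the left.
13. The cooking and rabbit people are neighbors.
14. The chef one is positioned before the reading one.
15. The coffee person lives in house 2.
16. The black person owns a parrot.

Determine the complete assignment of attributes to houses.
Solution:

House | Hobby | Pet | Color | Drink | Job
-----------------------------------------
  1   | cooking | dog | white | tea | plumber
  2   | gardening | rabbit | orange | coffee | chef
  3   | painting | cat | gray | juice | writer
  4   | hiking | hamster | brown | smoothie | pilot
  5   | reading | parrot | black | soda | nurse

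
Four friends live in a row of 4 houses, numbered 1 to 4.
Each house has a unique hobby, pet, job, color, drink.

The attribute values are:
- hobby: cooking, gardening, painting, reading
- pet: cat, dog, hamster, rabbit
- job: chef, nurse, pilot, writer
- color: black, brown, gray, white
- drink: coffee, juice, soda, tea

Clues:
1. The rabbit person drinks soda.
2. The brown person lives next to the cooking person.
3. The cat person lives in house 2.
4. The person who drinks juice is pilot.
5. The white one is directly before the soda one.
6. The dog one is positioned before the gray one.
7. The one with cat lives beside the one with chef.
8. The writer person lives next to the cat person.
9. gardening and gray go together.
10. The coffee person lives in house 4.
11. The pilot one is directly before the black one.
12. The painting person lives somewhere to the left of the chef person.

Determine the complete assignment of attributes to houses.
Solution:

House | Hobby | Pet | Job | Color | Drink
-----------------------------------------
  1   | painting | dog | writer | brown | tea
  2   | cooking | cat | pilot | white | juice
  3   | reading | rabbit | chef | black | soda
  4   | gardening | hamster | nurse | gray | coffee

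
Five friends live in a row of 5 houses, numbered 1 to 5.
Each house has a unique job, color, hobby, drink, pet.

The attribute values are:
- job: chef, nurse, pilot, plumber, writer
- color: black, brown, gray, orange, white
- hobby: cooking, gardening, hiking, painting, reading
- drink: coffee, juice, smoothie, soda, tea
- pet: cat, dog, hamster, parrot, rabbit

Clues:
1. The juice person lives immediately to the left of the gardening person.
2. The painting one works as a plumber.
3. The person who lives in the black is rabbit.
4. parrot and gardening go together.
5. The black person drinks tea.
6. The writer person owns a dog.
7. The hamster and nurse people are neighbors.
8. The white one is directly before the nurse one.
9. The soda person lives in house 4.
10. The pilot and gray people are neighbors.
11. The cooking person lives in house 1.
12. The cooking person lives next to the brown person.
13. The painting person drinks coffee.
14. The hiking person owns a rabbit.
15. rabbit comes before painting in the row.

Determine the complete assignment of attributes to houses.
Solution:

House | Job | Color | Hobby | Drink | Pet
-----------------------------------------
  1   | chef | white | cooking | juice | hamster
  2   | nurse | brown | gardening | smoothie | parrot
  3   | pilot | black | hiking | tea | rabbit
  4   | writer | gray | reading | soda | dog
  5   | plumber | orange | painting | coffee | cat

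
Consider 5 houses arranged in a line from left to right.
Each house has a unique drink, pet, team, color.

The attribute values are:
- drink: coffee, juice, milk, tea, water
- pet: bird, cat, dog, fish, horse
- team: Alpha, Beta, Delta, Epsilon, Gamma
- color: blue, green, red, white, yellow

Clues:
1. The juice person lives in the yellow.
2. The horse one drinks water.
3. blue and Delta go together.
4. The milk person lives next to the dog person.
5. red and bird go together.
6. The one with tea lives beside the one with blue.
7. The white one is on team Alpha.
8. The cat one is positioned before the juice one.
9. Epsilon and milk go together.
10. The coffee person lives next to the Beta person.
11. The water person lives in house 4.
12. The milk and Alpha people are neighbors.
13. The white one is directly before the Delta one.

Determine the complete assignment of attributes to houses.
Solution:

House | Drink | Pet | Team | Color
----------------------------------
  1   | milk | bird | Epsilon | red
  2   | tea | dog | Alpha | white
  3   | coffee | cat | Delta | blue
  4   | water | horse | Beta | green
  5   | juice | fish | Gamma | yellow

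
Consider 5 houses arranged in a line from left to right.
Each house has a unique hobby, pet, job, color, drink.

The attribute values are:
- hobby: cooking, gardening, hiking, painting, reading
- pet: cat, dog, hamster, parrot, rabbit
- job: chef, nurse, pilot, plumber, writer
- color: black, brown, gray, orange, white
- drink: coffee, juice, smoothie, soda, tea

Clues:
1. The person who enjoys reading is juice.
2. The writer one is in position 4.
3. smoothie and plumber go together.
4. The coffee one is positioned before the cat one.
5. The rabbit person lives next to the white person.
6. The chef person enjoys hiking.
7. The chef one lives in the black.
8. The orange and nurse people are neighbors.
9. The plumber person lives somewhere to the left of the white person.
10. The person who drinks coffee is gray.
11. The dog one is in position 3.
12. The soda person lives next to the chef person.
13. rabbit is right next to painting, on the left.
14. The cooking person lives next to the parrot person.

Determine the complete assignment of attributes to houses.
Solution:

House | Hobby | Pet | Job | Color | Drink
-----------------------------------------
  1   | cooking | rabbit | plumber | orange | smoothie
  2   | painting | parrot | nurse | white | soda
  3   | hiking | dog | chef | black | tea
  4   | gardening | hamster | writer | gray | coffee
  5   | reading | cat | pilot | brown | juice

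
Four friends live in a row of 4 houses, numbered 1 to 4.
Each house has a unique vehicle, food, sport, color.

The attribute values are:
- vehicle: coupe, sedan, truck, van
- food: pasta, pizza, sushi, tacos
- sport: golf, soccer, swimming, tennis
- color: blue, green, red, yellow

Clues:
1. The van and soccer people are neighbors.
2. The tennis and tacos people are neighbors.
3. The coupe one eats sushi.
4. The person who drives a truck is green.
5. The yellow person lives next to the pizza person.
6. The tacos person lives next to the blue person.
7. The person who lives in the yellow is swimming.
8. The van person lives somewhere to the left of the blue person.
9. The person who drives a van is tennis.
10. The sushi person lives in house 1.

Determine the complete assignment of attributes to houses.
Solution:

House | Vehicle | Food | Sport | Color
--------------------------------------
  1   | coupe | sushi | swimming | yellow
  2   | van | pizza | tennis | red
  3   | truck | tacos | soccer | green
  4   | sedan | pasta | golf | blue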